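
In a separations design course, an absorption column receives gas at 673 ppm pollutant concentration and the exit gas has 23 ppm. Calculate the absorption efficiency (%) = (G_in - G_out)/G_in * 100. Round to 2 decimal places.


Efficiency = (G_in - G_out) / G_in * 100%
Efficiency = (673 - 23) / 673 * 100
Efficiency = 650 / 673 * 100
Efficiency = 96.58%


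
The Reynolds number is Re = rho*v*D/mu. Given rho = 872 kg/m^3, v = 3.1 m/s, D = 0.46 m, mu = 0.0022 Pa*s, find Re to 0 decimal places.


Re = rho * v * D / mu
Re = 872 * 3.1 * 0.46 / 0.0022
Re = 1243.472 / 0.0022
Re = 565215


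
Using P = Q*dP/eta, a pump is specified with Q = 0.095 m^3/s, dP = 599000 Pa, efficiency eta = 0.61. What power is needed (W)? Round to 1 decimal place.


P = Q * dP / eta
P = 0.095 * 599000 / 0.61
P = 56905.0 / 0.61
P = 93286.9 W


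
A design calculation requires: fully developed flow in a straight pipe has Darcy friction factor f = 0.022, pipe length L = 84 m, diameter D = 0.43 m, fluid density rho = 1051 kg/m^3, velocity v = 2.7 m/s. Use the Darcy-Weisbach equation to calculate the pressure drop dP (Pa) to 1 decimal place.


dP = f * (L/D) * (rho*v^2/2)
dP = 0.022 * (84/0.43) * (1051*2.7^2/2)
L/D = 195.34883721
rho*v^2/2 = 1051*7.29/2 = 3830.895
dP = 0.022 * 195.34883721 * 3830.895
dP = 16463.9 Pa


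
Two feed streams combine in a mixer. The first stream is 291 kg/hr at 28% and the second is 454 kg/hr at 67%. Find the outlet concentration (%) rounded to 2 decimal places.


Mass balance on solute: F1*x1 + F2*x2 = F3*x3
F3 = F1 + F2 = 291 + 454 = 745 kg/hr
x3 = (F1*x1 + F2*x2)/F3
x3 = (291*0.28 + 454*0.67) / 745
x3 = 51.77%


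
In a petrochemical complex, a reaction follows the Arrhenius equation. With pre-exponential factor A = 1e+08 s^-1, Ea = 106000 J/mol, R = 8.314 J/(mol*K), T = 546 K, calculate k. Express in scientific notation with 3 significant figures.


k = A * exp(-Ea/(R*T))
k = 1e+08 * exp(-106000 / (8.314 * 546))
k = 1e+08 * exp(-23.350877)
k = 7.23e-03


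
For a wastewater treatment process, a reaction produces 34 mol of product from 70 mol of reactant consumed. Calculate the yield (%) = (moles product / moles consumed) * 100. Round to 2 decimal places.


Yield = (moles product / moles consumed) * 100%
Yield = (34 / 70) * 100
Yield = 0.4857 * 100
Yield = 48.57%


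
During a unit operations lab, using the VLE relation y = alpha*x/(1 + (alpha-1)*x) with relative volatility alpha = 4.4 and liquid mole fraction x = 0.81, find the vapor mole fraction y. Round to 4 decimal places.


y = alpha*x / (1 + (alpha-1)*x)
y = 4.4*0.81 / (1 + (4.4-1)*0.81)
y = 3.564 / (1 + 2.754)
y = 3.564 / 3.754
y = 0.9494


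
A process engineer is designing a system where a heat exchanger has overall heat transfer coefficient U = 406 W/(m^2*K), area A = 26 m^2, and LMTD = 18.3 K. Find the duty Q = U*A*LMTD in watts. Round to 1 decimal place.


Q = U * A * LMTD
Q = 406 * 26 * 18.3
Q = 193174.8 W


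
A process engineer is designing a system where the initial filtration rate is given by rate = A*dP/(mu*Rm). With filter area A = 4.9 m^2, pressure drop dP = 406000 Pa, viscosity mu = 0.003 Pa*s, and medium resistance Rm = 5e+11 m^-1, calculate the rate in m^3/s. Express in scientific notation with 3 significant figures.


rate = A * dP / (mu * Rm)
rate = 4.9 * 406000 / (0.003 * 5e+11)
rate = 1989400.0 / 1.500e+09
rate = 1.33e-03 m^3/s


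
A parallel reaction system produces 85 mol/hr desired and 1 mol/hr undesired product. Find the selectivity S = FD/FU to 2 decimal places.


S = desired product rate / undesired product rate
S = 85 / 1
S = 85.00


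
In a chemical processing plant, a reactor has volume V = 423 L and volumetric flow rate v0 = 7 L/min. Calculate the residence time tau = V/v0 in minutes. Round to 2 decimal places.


tau = V / v0
tau = 423 / 7
tau = 60.43 min


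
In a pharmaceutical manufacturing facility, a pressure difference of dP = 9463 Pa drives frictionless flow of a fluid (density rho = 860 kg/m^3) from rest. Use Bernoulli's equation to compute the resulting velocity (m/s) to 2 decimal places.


v = sqrt(2*dP/rho)
v = sqrt(2*9463/860)
v = sqrt(22.006977)
v = 4.69 m/s


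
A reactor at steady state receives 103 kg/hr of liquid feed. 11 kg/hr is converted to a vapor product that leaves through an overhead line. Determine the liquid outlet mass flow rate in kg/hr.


Steady-state mass balance on the main outlet: F_out = F_in - F_removed
F_out = 103 - 11
F_out = 92 kg/hr


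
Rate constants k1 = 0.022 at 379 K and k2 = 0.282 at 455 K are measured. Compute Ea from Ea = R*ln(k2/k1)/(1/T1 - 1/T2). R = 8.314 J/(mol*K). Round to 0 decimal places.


Ea = R * ln(k2/k1) / (1/T1 - 1/T2)
ln(k2/k1) = ln(0.282/0.022) = 2.5508646
1/T1 - 1/T2 = 1/379 - 1/455 = 0.00044072023
Ea = 8.314 * 2.5508646 / 0.00044072023
Ea = 48121 J/mol


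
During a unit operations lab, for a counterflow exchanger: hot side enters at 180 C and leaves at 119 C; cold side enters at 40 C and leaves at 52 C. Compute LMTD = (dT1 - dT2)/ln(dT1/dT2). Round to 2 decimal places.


dT1 = Th_in - Tc_out = 180 - 52 = 128
dT2 = Th_out - Tc_in = 119 - 40 = 79
LMTD = (dT1 - dT2) / ln(dT1/dT2)
LMTD = (128 - 79) / ln(128/79)
LMTD = 101.54 K


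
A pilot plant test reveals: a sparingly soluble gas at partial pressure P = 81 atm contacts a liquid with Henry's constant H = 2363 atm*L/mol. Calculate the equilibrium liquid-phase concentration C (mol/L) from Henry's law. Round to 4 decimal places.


C = P / H
C = 81 / 2363
C = 0.0343 mol/L


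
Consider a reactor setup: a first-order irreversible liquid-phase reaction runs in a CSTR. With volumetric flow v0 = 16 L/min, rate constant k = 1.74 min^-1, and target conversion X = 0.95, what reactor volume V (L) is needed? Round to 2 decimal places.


V = v0 * X / (k * (1 - X))
V = 16 * 0.95 / (1.74 * (1 - 0.95))
V = 15.2 / (1.74 * 0.05)
V = 15.2 / 0.087
V = 174.71 L


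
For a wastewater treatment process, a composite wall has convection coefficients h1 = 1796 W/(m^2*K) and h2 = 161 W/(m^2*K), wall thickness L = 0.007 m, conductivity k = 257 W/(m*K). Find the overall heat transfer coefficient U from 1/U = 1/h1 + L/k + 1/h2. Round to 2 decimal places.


1/U = 1/h1 + L/k + 1/h2
1/U = 1/1796 + 0.007/257 + 1/161
1/U = 0.0005567929 + 2.72374e-05 + 0.0062111801
1/U = 0.0067952104
U = 147.16 W/(m^2*K)


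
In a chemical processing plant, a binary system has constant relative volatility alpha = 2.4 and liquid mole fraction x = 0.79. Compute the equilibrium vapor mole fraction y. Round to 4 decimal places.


y = alpha*x / (1 + (alpha-1)*x)
y = 2.4*0.79 / (1 + (2.4-1)*0.79)
y = 1.896 / (1 + 1.106)
y = 1.896 / 2.106
y = 0.9003


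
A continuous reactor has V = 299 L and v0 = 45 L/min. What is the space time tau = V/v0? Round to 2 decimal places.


tau = V / v0
tau = 299 / 45
tau = 6.64 min


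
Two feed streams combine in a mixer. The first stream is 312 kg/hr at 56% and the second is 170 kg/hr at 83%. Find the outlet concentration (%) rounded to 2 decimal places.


Mass balance on solute: F1*x1 + F2*x2 = F3*x3
F3 = F1 + F2 = 312 + 170 = 482 kg/hr
x3 = (F1*x1 + F2*x2)/F3
x3 = (312*0.56 + 170*0.83) / 482
x3 = 65.52%


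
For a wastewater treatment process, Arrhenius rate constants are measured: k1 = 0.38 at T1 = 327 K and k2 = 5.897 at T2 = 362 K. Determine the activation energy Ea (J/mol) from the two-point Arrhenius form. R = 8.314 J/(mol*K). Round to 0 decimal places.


Ea = R * ln(k2/k1) / (1/T1 - 1/T2)
ln(k2/k1) = ln(5.897/0.38) = 2.7420278
1/T1 - 1/T2 = 1/327 - 1/362 = 0.000295673036
Ea = 8.314 * 2.7420278 / 0.000295673036
Ea = 77103 J/mol


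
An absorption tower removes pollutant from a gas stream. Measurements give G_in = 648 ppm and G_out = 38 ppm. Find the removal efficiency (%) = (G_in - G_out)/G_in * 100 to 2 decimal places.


Efficiency = (G_in - G_out) / G_in * 100%
Efficiency = (648 - 38) / 648 * 100
Efficiency = 610 / 648 * 100
Efficiency = 94.14%


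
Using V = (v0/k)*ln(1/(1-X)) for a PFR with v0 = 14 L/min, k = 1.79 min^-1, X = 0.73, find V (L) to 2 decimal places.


V = (v0/k) * ln(1/(1-X))
V = (14/1.79) * ln(1/(1-0.73))
V = 7.821229 * ln(3.703704)
V = 7.821229 * 1.309333
V = 10.24 L


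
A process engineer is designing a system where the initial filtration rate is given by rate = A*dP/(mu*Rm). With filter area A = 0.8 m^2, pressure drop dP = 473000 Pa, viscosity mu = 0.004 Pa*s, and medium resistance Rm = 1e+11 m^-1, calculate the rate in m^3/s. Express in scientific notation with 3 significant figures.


rate = A * dP / (mu * Rm)
rate = 0.8 * 473000 / (0.004 * 1e+11)
rate = 378400.0 / 4.000e+08
rate = 9.46e-04 m^3/s


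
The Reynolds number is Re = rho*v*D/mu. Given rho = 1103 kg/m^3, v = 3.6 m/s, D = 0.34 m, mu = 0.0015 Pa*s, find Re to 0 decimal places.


Re = rho * v * D / mu
Re = 1103 * 3.6 * 0.34 / 0.0015
Re = 1350.072 / 0.0015
Re = 900048


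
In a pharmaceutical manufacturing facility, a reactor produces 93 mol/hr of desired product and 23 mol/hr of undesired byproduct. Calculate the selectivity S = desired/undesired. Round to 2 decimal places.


S = desired product rate / undesired product rate
S = 93 / 23
S = 4.04


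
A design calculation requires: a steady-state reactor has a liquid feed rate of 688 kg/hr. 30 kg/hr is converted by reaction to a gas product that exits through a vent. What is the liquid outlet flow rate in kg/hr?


Steady-state mass balance on the main outlet: F_out = F_in - F_removed
F_out = 688 - 30
F_out = 658 kg/hr


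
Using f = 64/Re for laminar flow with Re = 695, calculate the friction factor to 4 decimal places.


f = 64 / Re
f = 64 / 695
f = 0.0921


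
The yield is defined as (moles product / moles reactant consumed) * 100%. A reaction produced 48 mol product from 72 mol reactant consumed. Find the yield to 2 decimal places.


Yield = (moles product / moles consumed) * 100%
Yield = (48 / 72) * 100
Yield = 0.6667 * 100
Yield = 66.67%


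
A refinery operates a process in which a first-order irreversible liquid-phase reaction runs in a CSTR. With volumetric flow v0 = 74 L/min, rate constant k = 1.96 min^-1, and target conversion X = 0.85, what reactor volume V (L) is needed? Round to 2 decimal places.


V = v0 * X / (k * (1 - X))
V = 74 * 0.85 / (1.96 * (1 - 0.85))
V = 62.9 / (1.96 * 0.15)
V = 62.9 / 0.294
V = 213.95 L


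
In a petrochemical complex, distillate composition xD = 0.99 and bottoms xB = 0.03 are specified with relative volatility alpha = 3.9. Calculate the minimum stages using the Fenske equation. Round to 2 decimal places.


N_min = ln((xD*(1-xB))/(xB*(1-xD))) / ln(alpha)
Numerator inside ln: 0.9603 / 0.0003 = 3201.0
ln(3201.0) = 8.071219
ln(alpha) = ln(3.9) = 1.360977
N_min = 8.071219 / 1.360977 = 5.93


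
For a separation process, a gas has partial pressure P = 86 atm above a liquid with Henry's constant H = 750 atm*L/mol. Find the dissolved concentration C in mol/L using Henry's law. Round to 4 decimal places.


C = P / H
C = 86 / 750
C = 0.1147 mol/L


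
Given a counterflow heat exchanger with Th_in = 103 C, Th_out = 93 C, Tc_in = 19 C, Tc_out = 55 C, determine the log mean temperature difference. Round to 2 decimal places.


dT1 = Th_in - Tc_out = 103 - 55 = 48
dT2 = Th_out - Tc_in = 93 - 19 = 74
LMTD = (dT1 - dT2) / ln(dT1/dT2)
LMTD = (48 - 74) / ln(48/74)
LMTD = 60.07 K


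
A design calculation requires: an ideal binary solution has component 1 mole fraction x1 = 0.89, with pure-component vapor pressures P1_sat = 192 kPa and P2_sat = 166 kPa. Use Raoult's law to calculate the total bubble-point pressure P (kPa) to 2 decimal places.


P = x1*P1_sat + x2*P2_sat
x2 = 1 - x1 = 1 - 0.89 = 0.11
P = 0.89*192 + 0.11*166
P = 170.88 + 18.26
P = 189.14 kPa


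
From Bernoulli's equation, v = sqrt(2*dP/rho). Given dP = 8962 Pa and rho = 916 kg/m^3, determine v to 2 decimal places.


v = sqrt(2*dP/rho)
v = sqrt(2*8962/916)
v = sqrt(19.567686)
v = 4.42 m/s


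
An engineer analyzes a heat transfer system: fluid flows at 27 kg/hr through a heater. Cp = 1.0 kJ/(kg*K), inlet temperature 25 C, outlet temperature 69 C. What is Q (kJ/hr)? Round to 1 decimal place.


Q = m_dot * Cp * (T2 - T1)
Q = 27 * 1.0 * (69 - 25)
Q = 27 * 1.0 * 44
Q = 1188.0 kJ/hr


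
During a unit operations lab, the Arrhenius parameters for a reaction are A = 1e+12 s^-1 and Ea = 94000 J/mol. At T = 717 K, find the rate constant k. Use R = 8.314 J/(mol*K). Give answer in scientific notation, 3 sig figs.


k = A * exp(-Ea/(R*T))
k = 1e+12 * exp(-94000 / (8.314 * 717))
k = 1e+12 * exp(-15.768801)
k = 1.42e+05


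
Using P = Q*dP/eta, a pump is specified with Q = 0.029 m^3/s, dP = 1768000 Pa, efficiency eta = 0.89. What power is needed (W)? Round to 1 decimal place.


P = Q * dP / eta
P = 0.029 * 1768000 / 0.89
P = 51272.0 / 0.89
P = 57609.0 W


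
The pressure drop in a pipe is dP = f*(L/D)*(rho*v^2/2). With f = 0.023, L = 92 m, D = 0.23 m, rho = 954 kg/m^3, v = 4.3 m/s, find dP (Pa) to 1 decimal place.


dP = f * (L/D) * (rho*v^2/2)
dP = 0.023 * (92/0.23) * (954*4.3^2/2)
L/D = 400.0
rho*v^2/2 = 954*18.49/2 = 8819.73
dP = 0.023 * 400.0 * 8819.73
dP = 81141.5 Pa


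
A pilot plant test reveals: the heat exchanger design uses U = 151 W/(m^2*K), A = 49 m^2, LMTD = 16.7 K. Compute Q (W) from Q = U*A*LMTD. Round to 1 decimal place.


Q = U * A * LMTD
Q = 151 * 49 * 16.7
Q = 123563.3 W


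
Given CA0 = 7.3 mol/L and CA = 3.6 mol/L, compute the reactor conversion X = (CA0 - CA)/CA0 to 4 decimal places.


X = (CA0 - CA) / CA0
X = (7.3 - 3.6) / 7.3
X = 3.7 / 7.3
X = 0.5068


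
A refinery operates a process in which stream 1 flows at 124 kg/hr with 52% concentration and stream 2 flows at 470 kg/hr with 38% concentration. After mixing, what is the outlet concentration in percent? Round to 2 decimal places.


Mass balance on solute: F1*x1 + F2*x2 = F3*x3
F3 = F1 + F2 = 124 + 470 = 594 kg/hr
x3 = (F1*x1 + F2*x2)/F3
x3 = (124*0.52 + 470*0.38) / 594
x3 = 40.92%


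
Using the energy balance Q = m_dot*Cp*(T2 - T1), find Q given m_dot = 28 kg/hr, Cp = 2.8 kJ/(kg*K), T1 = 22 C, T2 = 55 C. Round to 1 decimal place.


Q = m_dot * Cp * (T2 - T1)
Q = 28 * 2.8 * (55 - 22)
Q = 28 * 2.8 * 33
Q = 2587.2 kJ/hr


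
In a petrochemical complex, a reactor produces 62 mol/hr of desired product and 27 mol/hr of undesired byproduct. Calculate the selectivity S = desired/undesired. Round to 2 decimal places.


S = desired product rate / undesired product rate
S = 62 / 27
S = 2.30


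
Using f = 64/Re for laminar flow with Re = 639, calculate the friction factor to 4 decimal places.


f = 64 / Re
f = 64 / 639
f = 0.1002


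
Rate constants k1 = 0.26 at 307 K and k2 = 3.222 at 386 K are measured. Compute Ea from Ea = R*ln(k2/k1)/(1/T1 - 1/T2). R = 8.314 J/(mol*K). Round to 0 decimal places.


Ea = R * ln(k2/k1) / (1/T1 - 1/T2)
ln(k2/k1) = ln(3.222/0.26) = 2.5170759
1/T1 - 1/T2 = 1/307 - 1/386 = 0.000666655415
Ea = 8.314 * 2.5170759 / 0.000666655415
Ea = 31391 J/mol


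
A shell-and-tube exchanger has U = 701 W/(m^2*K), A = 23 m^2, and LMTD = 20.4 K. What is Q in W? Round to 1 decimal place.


Q = U * A * LMTD
Q = 701 * 23 * 20.4
Q = 328909.2 W


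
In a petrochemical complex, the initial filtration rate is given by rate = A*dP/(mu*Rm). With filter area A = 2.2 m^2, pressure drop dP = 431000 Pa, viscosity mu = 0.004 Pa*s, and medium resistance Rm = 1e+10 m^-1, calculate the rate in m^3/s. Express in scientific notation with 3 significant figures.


rate = A * dP / (mu * Rm)
rate = 2.2 * 431000 / (0.004 * 1e+10)
rate = 948200.0 / 4.000e+07
rate = 2.37e-02 m^3/s


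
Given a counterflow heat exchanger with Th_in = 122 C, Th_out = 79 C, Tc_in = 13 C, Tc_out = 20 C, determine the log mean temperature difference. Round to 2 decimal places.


dT1 = Th_in - Tc_out = 122 - 20 = 102
dT2 = Th_out - Tc_in = 79 - 13 = 66
LMTD = (dT1 - dT2) / ln(dT1/dT2)
LMTD = (102 - 66) / ln(102/66)
LMTD = 82.70 K


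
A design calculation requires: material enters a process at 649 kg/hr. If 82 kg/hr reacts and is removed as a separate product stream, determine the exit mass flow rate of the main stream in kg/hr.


Steady-state mass balance on the main outlet: F_out = F_in - F_removed
F_out = 649 - 82
F_out = 567 kg/hr


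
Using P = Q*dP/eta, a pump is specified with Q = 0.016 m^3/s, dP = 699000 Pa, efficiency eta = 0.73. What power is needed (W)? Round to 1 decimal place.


P = Q * dP / eta
P = 0.016 * 699000 / 0.73
P = 11184.0 / 0.73
P = 15320.5 W


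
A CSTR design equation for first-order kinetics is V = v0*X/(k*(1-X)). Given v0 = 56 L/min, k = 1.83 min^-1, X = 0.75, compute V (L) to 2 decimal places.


V = v0 * X / (k * (1 - X))
V = 56 * 0.75 / (1.83 * (1 - 0.75))
V = 42.0 / (1.83 * 0.25)
V = 42.0 / 0.4575
V = 91.80 L


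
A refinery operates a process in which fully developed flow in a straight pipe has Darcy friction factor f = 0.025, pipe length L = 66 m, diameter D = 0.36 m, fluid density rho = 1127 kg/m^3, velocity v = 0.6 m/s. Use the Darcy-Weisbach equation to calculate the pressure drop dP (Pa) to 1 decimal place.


dP = f * (L/D) * (rho*v^2/2)
dP = 0.025 * (66/0.36) * (1127*0.6^2/2)
L/D = 183.33333333
rho*v^2/2 = 1127*0.36/2 = 202.86
dP = 0.025 * 183.33333333 * 202.86
dP = 929.8 Pa


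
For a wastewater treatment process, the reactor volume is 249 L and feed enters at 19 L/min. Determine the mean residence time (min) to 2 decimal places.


tau = V / v0
tau = 249 / 19
tau = 13.11 min


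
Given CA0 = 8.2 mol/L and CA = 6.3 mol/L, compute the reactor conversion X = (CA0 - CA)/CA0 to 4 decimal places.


X = (CA0 - CA) / CA0
X = (8.2 - 6.3) / 8.2
X = 1.9 / 8.2
X = 0.2317


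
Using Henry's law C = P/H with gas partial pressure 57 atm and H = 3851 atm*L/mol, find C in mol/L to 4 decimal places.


C = P / H
C = 57 / 3851
C = 0.0148 mol/L


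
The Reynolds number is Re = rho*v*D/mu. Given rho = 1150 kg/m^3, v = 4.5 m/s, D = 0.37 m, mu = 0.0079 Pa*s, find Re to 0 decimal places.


Re = rho * v * D / mu
Re = 1150 * 4.5 * 0.37 / 0.0079
Re = 1914.75 / 0.0079
Re = 242373


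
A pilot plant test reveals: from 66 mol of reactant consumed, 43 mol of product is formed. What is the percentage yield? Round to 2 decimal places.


Yield = (moles product / moles consumed) * 100%
Yield = (43 / 66) * 100
Yield = 0.6515 * 100
Yield = 65.15%


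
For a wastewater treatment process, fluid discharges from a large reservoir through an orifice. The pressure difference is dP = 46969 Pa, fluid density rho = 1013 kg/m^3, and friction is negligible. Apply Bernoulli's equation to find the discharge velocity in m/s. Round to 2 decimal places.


v = sqrt(2*dP/rho)
v = sqrt(2*46969/1013)
v = sqrt(92.732478)
v = 9.63 m/s


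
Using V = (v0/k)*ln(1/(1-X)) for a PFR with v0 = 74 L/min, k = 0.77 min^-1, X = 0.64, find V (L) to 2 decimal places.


V = (v0/k) * ln(1/(1-X))
V = (74/0.77) * ln(1/(1-0.64))
V = 96.103896 * ln(2.777778)
V = 96.103896 * 1.021651
V = 98.18 L


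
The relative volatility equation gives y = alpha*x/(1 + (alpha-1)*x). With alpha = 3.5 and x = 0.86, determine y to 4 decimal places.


y = alpha*x / (1 + (alpha-1)*x)
y = 3.5*0.86 / (1 + (3.5-1)*0.86)
y = 3.01 / (1 + 2.15)
y = 3.01 / 3.15
y = 0.9556


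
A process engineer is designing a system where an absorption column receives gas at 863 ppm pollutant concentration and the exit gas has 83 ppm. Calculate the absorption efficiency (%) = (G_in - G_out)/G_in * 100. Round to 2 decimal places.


Efficiency = (G_in - G_out) / G_in * 100%
Efficiency = (863 - 83) / 863 * 100
Efficiency = 780 / 863 * 100
Efficiency = 90.38%


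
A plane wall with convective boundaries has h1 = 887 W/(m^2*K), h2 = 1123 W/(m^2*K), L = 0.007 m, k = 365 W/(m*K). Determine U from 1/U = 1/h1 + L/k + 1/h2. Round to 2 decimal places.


1/U = 1/h1 + L/k + 1/h2
1/U = 1/887 + 0.007/365 + 1/1123
1/U = 0.0011273957 + 1.91781e-05 + 0.000890472
1/U = 0.0020370458
U = 490.91 W/(m^2*K)


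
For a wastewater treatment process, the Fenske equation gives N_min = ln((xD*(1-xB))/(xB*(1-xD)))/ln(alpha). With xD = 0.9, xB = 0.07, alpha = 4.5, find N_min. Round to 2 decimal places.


N_min = ln((xD*(1-xB))/(xB*(1-xD))) / ln(alpha)
Numerator inside ln: 0.837 / 0.007 = 119.571429
ln(119.571429) = 4.783914
ln(alpha) = ln(4.5) = 1.504077
N_min = 4.783914 / 1.504077 = 3.18


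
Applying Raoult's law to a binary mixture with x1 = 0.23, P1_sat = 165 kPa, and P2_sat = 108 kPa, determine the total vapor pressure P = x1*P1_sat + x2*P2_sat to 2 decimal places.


P = x1*P1_sat + x2*P2_sat
x2 = 1 - x1 = 1 - 0.23 = 0.77
P = 0.23*165 + 0.77*108
P = 37.95 + 83.16
P = 121.11 kPa


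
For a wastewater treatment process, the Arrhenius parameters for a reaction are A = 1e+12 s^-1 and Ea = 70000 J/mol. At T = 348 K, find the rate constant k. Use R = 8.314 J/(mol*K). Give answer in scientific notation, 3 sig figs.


k = A * exp(-Ea/(R*T))
k = 1e+12 * exp(-70000 / (8.314 * 348))
k = 1e+12 * exp(-24.194061)
k = 3.11e+01


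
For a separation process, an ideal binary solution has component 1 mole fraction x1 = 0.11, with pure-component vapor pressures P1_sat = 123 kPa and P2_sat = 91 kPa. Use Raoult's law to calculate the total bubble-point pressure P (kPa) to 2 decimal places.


P = x1*P1_sat + x2*P2_sat
x2 = 1 - x1 = 1 - 0.11 = 0.89
P = 0.11*123 + 0.89*91
P = 13.53 + 80.99
P = 94.52 kPa


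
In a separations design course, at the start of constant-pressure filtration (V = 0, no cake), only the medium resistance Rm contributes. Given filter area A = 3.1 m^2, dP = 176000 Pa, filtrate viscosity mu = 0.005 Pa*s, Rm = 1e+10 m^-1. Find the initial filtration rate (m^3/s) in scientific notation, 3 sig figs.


rate = A * dP / (mu * Rm)
rate = 3.1 * 176000 / (0.005 * 1e+10)
rate = 545600.0 / 5.000e+07
rate = 1.09e-02 m^3/s


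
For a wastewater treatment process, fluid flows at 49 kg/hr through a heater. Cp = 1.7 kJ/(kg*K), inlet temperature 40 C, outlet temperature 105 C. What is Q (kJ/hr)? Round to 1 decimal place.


Q = m_dot * Cp * (T2 - T1)
Q = 49 * 1.7 * (105 - 40)
Q = 49 * 1.7 * 65
Q = 5414.5 kJ/hr


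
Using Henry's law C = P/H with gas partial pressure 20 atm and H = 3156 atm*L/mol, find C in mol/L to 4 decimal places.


C = P / H
C = 20 / 3156
C = 0.0063 mol/L


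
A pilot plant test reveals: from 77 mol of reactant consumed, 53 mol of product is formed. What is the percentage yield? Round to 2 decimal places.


Yield = (moles product / moles consumed) * 100%
Yield = (53 / 77) * 100
Yield = 0.6883 * 100
Yield = 68.83%


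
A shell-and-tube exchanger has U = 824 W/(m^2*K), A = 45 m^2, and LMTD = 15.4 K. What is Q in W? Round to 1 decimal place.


Q = U * A * LMTD
Q = 824 * 45 * 15.4
Q = 571032.0 W


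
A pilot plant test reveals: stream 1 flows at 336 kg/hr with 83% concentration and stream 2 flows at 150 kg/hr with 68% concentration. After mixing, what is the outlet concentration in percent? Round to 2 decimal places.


Mass balance on solute: F1*x1 + F2*x2 = F3*x3
F3 = F1 + F2 = 336 + 150 = 486 kg/hr
x3 = (F1*x1 + F2*x2)/F3
x3 = (336*0.83 + 150*0.68) / 486
x3 = 78.37%


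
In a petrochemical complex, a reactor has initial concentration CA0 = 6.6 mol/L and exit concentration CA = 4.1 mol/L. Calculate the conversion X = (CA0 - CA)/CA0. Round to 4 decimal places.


X = (CA0 - CA) / CA0
X = (6.6 - 4.1) / 6.6
X = 2.5 / 6.6
X = 0.3788


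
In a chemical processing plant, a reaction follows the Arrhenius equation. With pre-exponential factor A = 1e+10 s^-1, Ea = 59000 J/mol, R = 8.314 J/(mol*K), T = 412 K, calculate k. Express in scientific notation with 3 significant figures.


k = A * exp(-Ea/(R*T))
k = 1e+10 * exp(-59000 / (8.314 * 412))
k = 1e+10 * exp(-17.224427)
k = 3.31e+02


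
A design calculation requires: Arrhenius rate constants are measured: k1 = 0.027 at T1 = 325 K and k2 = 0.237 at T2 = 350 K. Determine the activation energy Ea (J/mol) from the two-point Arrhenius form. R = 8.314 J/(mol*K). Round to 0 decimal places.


Ea = R * ln(k2/k1) / (1/T1 - 1/T2)
ln(k2/k1) = ln(0.237/0.027) = 2.1722233
1/T1 - 1/T2 = 1/325 - 1/350 = 0.00021978022
Ea = 8.314 * 2.1722233 / 0.00021978022
Ea = 82172 J/mol


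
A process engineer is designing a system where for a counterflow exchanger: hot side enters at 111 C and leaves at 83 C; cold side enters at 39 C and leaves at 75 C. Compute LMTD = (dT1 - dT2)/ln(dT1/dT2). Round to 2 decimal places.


dT1 = Th_in - Tc_out = 111 - 75 = 36
dT2 = Th_out - Tc_in = 83 - 39 = 44
LMTD = (dT1 - dT2) / ln(dT1/dT2)
LMTD = (36 - 44) / ln(36/44)
LMTD = 39.87 K


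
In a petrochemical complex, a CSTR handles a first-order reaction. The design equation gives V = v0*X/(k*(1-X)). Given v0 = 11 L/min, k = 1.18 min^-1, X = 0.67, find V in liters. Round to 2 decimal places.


V = v0 * X / (k * (1 - X))
V = 11 * 0.67 / (1.18 * (1 - 0.67))
V = 7.37 / (1.18 * 0.33)
V = 7.37 / 0.3894
V = 18.93 L


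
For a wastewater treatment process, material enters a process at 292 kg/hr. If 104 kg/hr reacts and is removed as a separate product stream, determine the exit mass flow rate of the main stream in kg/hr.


Steady-state mass balance on the main outlet: F_out = F_in - F_removed
F_out = 292 - 104
F_out = 188 kg/hr


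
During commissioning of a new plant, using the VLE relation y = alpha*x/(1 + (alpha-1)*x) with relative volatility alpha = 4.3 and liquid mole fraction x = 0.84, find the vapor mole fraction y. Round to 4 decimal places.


y = alpha*x / (1 + (alpha-1)*x)
y = 4.3*0.84 / (1 + (4.3-1)*0.84)
y = 3.612 / (1 + 2.772)
y = 3.612 / 3.772
y = 0.9576


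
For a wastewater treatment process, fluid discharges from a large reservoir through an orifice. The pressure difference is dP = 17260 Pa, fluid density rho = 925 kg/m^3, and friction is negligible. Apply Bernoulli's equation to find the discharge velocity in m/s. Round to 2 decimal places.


v = sqrt(2*dP/rho)
v = sqrt(2*17260/925)
v = sqrt(37.318919)
v = 6.11 m/s


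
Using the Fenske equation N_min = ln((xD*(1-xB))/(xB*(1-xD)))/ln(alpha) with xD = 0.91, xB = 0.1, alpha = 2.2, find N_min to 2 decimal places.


N_min = ln((xD*(1-xB))/(xB*(1-xD))) / ln(alpha)
Numerator inside ln: 0.819 / 0.009 = 91.0
ln(91.0) = 4.51086
ln(alpha) = ln(2.2) = 0.788457
N_min = 4.51086 / 0.788457 = 5.72


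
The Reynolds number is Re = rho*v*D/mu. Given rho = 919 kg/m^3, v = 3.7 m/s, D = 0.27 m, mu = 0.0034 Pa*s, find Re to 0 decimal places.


Re = rho * v * D / mu
Re = 919 * 3.7 * 0.27 / 0.0034
Re = 918.081 / 0.0034
Re = 270024


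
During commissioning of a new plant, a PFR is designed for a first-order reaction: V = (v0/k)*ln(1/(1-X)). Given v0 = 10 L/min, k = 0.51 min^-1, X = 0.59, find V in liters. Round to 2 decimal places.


V = (v0/k) * ln(1/(1-X))
V = (10/0.51) * ln(1/(1-0.59))
V = 19.607843 * ln(2.439024)
V = 19.607843 * 0.891598
V = 17.48 L


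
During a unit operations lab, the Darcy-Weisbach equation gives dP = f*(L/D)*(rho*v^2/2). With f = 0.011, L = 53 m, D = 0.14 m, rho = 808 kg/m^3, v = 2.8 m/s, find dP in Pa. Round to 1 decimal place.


dP = f * (L/D) * (rho*v^2/2)
dP = 0.011 * (53/0.14) * (808*2.8^2/2)
L/D = 378.57142857
rho*v^2/2 = 808*7.84/2 = 3167.36
dP = 0.011 * 378.57142857 * 3167.36
dP = 13189.8 Pa


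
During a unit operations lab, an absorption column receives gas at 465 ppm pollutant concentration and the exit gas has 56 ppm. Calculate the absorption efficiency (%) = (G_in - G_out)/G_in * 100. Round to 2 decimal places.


Efficiency = (G_in - G_out) / G_in * 100%
Efficiency = (465 - 56) / 465 * 100
Efficiency = 409 / 465 * 100
Efficiency = 87.96%


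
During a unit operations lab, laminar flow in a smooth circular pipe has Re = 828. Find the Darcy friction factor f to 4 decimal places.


f = 64 / Re
f = 64 / 828
f = 0.0773


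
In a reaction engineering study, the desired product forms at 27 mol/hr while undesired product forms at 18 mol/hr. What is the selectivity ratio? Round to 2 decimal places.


S = desired product rate / undesired product rate
S = 27 / 18
S = 1.50


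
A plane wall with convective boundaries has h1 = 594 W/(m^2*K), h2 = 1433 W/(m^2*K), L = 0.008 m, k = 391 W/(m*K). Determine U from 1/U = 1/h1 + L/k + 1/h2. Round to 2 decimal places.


1/U = 1/h1 + L/k + 1/h2
1/U = 1/594 + 0.008/391 + 1/1433
1/U = 0.0016835017 + 2.04604e-05 + 0.0006978367
1/U = 0.0024017988
U = 416.35 W/(m^2*K)


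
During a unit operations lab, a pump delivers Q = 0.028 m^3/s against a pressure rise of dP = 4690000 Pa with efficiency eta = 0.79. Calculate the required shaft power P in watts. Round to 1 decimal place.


P = Q * dP / eta
P = 0.028 * 4690000 / 0.79
P = 131320.0 / 0.79
P = 166227.8 W


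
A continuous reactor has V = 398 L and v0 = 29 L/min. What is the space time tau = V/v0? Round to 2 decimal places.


tau = V / v0
tau = 398 / 29
tau = 13.72 min


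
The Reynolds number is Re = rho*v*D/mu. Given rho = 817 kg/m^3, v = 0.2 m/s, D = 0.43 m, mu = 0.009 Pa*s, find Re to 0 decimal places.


Re = rho * v * D / mu
Re = 817 * 0.2 * 0.43 / 0.009
Re = 70.262 / 0.009
Re = 7807


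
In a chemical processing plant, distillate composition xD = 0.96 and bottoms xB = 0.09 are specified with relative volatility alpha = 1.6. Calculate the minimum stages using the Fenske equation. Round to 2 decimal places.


N_min = ln((xD*(1-xB))/(xB*(1-xD))) / ln(alpha)
Numerator inside ln: 0.8736 / 0.0036 = 242.666667
ln(242.666667) = 5.491689
ln(alpha) = ln(1.6) = 0.470004
N_min = 5.491689 / 0.470004 = 11.68


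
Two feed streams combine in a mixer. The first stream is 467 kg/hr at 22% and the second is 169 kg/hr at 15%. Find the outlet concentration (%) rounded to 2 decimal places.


Mass balance on solute: F1*x1 + F2*x2 = F3*x3
F3 = F1 + F2 = 467 + 169 = 636 kg/hr
x3 = (F1*x1 + F2*x2)/F3
x3 = (467*0.22 + 169*0.15) / 636
x3 = 20.14%


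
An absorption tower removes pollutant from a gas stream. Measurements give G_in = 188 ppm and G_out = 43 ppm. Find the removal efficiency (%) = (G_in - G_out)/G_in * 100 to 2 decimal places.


Efficiency = (G_in - G_out) / G_in * 100%
Efficiency = (188 - 43) / 188 * 100
Efficiency = 145 / 188 * 100
Efficiency = 77.13%


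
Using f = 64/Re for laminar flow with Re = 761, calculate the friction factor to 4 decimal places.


f = 64 / Re
f = 64 / 761
f = 0.0841


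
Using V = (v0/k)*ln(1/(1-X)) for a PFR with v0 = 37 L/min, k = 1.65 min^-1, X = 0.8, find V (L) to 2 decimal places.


V = (v0/k) * ln(1/(1-X))
V = (37/1.65) * ln(1/(1-0.8))
V = 22.424242 * ln(5.0)
V = 22.424242 * 1.609438
V = 36.09 L


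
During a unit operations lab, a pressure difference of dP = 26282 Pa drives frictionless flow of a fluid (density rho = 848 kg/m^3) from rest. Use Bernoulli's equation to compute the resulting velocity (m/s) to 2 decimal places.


v = sqrt(2*dP/rho)
v = sqrt(2*26282/848)
v = sqrt(61.985849)
v = 7.87 m/s


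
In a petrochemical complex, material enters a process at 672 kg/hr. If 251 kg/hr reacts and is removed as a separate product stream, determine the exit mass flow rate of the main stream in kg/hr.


Steady-state mass balance on the main outlet: F_out = F_in - F_removed
F_out = 672 - 251
F_out = 421 kg/hr


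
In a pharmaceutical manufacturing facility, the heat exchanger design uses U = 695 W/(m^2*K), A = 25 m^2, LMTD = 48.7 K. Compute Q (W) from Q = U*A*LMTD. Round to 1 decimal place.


Q = U * A * LMTD
Q = 695 * 25 * 48.7
Q = 846162.5 W


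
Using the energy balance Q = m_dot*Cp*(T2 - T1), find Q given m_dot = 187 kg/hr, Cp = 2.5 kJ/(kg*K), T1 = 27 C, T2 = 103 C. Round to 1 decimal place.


Q = m_dot * Cp * (T2 - T1)
Q = 187 * 2.5 * (103 - 27)
Q = 187 * 2.5 * 76
Q = 35530.0 kJ/hr


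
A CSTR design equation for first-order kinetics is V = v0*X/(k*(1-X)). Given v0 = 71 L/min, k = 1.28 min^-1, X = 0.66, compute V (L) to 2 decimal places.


V = v0 * X / (k * (1 - X))
V = 71 * 0.66 / (1.28 * (1 - 0.66))
V = 46.86 / (1.28 * 0.34)
V = 46.86 / 0.4352
V = 107.67 L


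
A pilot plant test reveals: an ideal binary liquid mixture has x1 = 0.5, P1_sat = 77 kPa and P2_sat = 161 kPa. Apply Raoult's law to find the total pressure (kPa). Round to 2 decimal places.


P = x1*P1_sat + x2*P2_sat
x2 = 1 - x1 = 1 - 0.5 = 0.5
P = 0.5*77 + 0.5*161
P = 38.5 + 80.5
P = 119.00 kPa


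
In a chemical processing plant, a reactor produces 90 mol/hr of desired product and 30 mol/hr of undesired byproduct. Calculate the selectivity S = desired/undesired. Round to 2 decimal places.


S = desired product rate / undesired product rate
S = 90 / 30
S = 3.00


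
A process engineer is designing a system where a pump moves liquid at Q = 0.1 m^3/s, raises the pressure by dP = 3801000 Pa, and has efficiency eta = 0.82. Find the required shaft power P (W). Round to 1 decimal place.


P = Q * dP / eta
P = 0.1 * 3801000 / 0.82
P = 380100.0 / 0.82
P = 463536.6 W


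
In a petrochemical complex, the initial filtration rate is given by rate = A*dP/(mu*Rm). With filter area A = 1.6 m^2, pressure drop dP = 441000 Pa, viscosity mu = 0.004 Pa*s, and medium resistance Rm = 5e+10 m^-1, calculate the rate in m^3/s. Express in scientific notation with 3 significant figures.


rate = A * dP / (mu * Rm)
rate = 1.6 * 441000 / (0.004 * 5e+10)
rate = 705600.0 / 2.000e+08
rate = 3.53e-03 m^3/s


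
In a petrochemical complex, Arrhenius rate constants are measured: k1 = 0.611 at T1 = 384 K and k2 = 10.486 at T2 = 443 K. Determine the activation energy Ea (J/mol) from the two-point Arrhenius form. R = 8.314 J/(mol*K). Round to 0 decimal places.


Ea = R * ln(k2/k1) / (1/T1 - 1/T2)
ln(k2/k1) = ln(10.486/0.611) = 2.8426994
1/T1 - 1/T2 = 1/384 - 1/443 = 0.000346830324
Ea = 8.314 * 2.8426994 / 0.000346830324
Ea = 68143 J/mol


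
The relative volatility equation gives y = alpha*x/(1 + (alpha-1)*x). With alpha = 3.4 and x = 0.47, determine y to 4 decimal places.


y = alpha*x / (1 + (alpha-1)*x)
y = 3.4*0.47 / (1 + (3.4-1)*0.47)
y = 1.598 / (1 + 1.128)
y = 1.598 / 2.128
y = 0.7509


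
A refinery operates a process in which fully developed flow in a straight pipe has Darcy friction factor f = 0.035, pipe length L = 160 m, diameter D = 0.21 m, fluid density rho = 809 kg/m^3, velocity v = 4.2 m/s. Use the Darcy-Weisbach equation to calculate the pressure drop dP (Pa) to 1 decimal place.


dP = f * (L/D) * (rho*v^2/2)
dP = 0.035 * (160/0.21) * (809*4.2^2/2)
L/D = 761.9047619
rho*v^2/2 = 809*17.64/2 = 7135.38
dP = 0.035 * 761.9047619 * 7135.38
dP = 190276.8 Pa


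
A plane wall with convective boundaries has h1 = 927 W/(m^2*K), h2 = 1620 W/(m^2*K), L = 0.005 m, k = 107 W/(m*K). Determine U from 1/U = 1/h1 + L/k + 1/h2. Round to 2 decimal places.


1/U = 1/h1 + L/k + 1/h2
1/U = 1/927 + 0.005/107 + 1/1620
1/U = 0.0010787487 + 4.6729e-05 + 0.000617284
1/U = 0.0017427617
U = 573.80 W/(m^2*K)


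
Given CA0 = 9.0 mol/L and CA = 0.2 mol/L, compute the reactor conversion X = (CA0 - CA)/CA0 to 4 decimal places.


X = (CA0 - CA) / CA0
X = (9.0 - 0.2) / 9.0
X = 8.8 / 9.0
X = 0.9778


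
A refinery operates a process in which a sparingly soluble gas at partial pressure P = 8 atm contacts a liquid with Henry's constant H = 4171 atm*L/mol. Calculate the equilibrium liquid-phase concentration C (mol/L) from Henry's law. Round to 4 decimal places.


C = P / H
C = 8 / 4171
C = 0.0019 mol/L


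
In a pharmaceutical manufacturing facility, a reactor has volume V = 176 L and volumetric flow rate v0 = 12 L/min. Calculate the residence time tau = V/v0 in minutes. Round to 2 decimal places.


tau = V / v0
tau = 176 / 12
tau = 14.67 min


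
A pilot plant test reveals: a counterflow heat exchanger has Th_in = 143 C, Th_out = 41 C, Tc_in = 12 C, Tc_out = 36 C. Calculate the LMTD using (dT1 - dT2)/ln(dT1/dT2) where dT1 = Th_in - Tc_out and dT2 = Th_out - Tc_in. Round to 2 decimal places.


dT1 = Th_in - Tc_out = 143 - 36 = 107
dT2 = Th_out - Tc_in = 41 - 12 = 29
LMTD = (dT1 - dT2) / ln(dT1/dT2)
LMTD = (107 - 29) / ln(107/29)
LMTD = 59.75 K


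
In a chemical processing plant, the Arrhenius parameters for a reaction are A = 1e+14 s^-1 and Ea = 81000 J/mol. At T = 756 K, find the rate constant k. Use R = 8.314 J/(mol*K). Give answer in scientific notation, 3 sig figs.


k = A * exp(-Ea/(R*T))
k = 1e+14 * exp(-81000 / (8.314 * 756))
k = 1e+14 * exp(-12.887041)
k = 2.53e+08


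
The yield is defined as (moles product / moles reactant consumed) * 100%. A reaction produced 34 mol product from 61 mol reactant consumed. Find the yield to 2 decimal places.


Yield = (moles product / moles consumed) * 100%
Yield = (34 / 61) * 100
Yield = 0.5574 * 100
Yield = 55.74%


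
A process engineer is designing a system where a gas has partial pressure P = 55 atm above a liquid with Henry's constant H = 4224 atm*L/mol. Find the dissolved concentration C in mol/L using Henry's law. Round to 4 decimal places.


C = P / H
C = 55 / 4224
C = 0.0130 mol/L


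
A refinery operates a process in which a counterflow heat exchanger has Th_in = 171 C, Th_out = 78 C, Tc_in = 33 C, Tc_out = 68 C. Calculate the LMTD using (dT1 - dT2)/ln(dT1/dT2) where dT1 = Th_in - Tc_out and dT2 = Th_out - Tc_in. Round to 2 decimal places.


dT1 = Th_in - Tc_out = 171 - 68 = 103
dT2 = Th_out - Tc_in = 78 - 33 = 45
LMTD = (dT1 - dT2) / ln(dT1/dT2)
LMTD = (103 - 45) / ln(103/45)
LMTD = 70.04 K


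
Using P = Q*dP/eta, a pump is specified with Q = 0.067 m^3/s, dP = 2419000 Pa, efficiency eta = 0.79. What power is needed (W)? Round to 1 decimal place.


P = Q * dP / eta
P = 0.067 * 2419000 / 0.79
P = 162073.0 / 0.79
P = 205155.7 W


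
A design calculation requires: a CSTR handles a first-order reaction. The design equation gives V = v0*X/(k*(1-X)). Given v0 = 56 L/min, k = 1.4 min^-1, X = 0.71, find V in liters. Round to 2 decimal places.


V = v0 * X / (k * (1 - X))
V = 56 * 0.71 / (1.4 * (1 - 0.71))
V = 39.76 / (1.4 * 0.29)
V = 39.76 / 0.406
V = 97.93 L


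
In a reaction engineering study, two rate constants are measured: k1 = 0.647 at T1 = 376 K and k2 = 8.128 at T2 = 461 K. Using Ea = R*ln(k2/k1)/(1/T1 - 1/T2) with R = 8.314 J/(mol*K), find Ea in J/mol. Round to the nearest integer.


Ea = R * ln(k2/k1) / (1/T1 - 1/T2)
ln(k2/k1) = ln(8.128/0.647) = 2.5307239
1/T1 - 1/T2 = 1/376 - 1/461 = 0.000490377071
Ea = 8.314 * 2.5307239 / 0.000490377071
Ea = 42907 J/mol


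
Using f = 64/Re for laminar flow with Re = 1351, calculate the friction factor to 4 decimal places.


f = 64 / Re
f = 64 / 1351
f = 0.0474


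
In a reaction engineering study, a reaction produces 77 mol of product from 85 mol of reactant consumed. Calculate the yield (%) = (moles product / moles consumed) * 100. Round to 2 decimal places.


Yield = (moles product / moles consumed) * 100%
Yield = (77 / 85) * 100
Yield = 0.9059 * 100
Yield = 90.59%


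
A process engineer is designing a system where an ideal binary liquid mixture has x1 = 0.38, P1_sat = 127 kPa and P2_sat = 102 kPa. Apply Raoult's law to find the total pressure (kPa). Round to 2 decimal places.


P = x1*P1_sat + x2*P2_sat
x2 = 1 - x1 = 1 - 0.38 = 0.62
P = 0.38*127 + 0.62*102
P = 48.26 + 63.24
P = 111.50 kPa


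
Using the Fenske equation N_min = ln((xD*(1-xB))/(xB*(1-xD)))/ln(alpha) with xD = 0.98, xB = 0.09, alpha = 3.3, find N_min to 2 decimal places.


N_min = ln((xD*(1-xB))/(xB*(1-xD))) / ln(alpha)
Numerator inside ln: 0.8918 / 0.0018 = 495.444444
ln(495.444444) = 6.205455
ln(alpha) = ln(3.3) = 1.193922
N_min = 6.205455 / 1.193922 = 5.20


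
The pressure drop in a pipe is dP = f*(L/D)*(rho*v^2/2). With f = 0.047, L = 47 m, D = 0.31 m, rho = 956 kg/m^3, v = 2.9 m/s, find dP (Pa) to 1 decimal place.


dP = f * (L/D) * (rho*v^2/2)
dP = 0.047 * (47/0.31) * (956*2.9^2/2)
L/D = 151.61290323
rho*v^2/2 = 956*8.41/2 = 4019.98
dP = 0.047 * 151.61290323 * 4019.98
dP = 28645.6 Pa


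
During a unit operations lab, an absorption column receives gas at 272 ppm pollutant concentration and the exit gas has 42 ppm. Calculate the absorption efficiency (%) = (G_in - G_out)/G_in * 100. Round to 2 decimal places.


Efficiency = (G_in - G_out) / G_in * 100%
Efficiency = (272 - 42) / 272 * 100
Efficiency = 230 / 272 * 100
Efficiency = 84.56%
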